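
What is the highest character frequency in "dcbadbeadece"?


Input: dcbadbeadece
Character counts:
  'a': 2
  'b': 2
  'c': 2
  'd': 3
  'e': 3
Maximum frequency: 3

3


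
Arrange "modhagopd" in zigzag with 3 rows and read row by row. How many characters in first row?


Zigzag "modhagopd" into 3 rows:
Placing characters:
  'm' => row 0
  'o' => row 1
  'd' => row 2
  'h' => row 1
  'a' => row 0
  'g' => row 1
  'o' => row 2
  'p' => row 1
  'd' => row 0
Rows:
  Row 0: "mad"
  Row 1: "ohgp"
  Row 2: "do"
First row length: 3

3


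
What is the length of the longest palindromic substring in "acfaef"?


Input: "acfaef"
Checking substrings for palindromes:
  No multi-char palindromic substrings found
Longest palindromic substring: "a" with length 1

1


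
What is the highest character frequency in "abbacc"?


Input: abbacc
Character counts:
  'a': 2
  'b': 2
  'c': 2
Maximum frequency: 2

2


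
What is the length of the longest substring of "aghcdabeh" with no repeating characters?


Input: "aghcdabeh"
Sliding window (track last position of each char):
  Position 0 ('a'): window [0,0] length 1 -- new best
  Position 1 ('g'): window [0,1] length 2 -- new best
  Position 2 ('h'): window [0,2] length 3 -- new best
  Position 3 ('c'): window [0,3] length 4 -- new best
  Position 4 ('d'): window [0,4] length 5 -- new best
  Position 5 ('a'): repeat (last at 0), move window start to 1
  Position 5 ('a'): window [1,5] length 5
  Position 6 ('b'): window [1,6] length 6 -- new best
  Position 7 ('e'): window [1,7] length 7 -- new best
  Position 8 ('h'): repeat (last at 2), move window start to 3
  Position 8 ('h'): window [3,8] length 6
Longest substring with no repeats: "ghcdabe" with length 7

7


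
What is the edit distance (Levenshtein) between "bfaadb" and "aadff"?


Computing edit distance: "bfaadb" -> "aadff"
DP table:
           a    a    d    f    f
      0    1    2    3    4    5
  b   1    1    2    3    4    5
  f   2    2    2    3    3    4
  a   3    2    2    3    4    4
  a   4    3    2    3    4    5
  d   5    4    3    2    3    4
  b   6    5    4    3    3    4
Edit distance = dp[6][5] = 4

4


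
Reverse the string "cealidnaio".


Input: cealidnaio
Reading characters right to left:
  Position 9: 'o'
  Position 8: 'i'
  Position 7: 'a'
  Position 6: 'n'
  Position 5: 'd'
  Position 4: 'i'
  Position 3: 'l'
  Position 2: 'a'
  Position 1: 'e'
  Position 0: 'c'
Reversed: oiandilaec

oiandilaec


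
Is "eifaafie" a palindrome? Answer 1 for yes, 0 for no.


Input: eifaafie
Reversed: eifaafie
  Compare pos 0 ('e') with pos 7 ('e'): match
  Compare pos 1 ('i') with pos 6 ('i'): match
  Compare pos 2 ('f') with pos 5 ('f'): match
  Compare pos 3 ('a') with pos 4 ('a'): match
Result: palindrome

1


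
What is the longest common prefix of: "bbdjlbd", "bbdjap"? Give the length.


Words: bbdjlbd, bbdjap
  Position 0: all 'b' => match
  Position 1: all 'b' => match
  Position 2: all 'd' => match
  Position 3: all 'j' => match
  Position 4: ('l', 'a') => mismatch, stop
LCP = "bbdj" (length 4)

4


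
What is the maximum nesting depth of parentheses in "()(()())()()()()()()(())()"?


Input: "()(()())()()()()()()(())()"
Tracking depth:
  Position 0 '(': depth becomes 1
  Position 1 ')': depth becomes 0
  Position 2 '(': depth becomes 1
  Position 3 '(': depth becomes 2
  Position 4 ')': depth becomes 1
  Position 5 '(': depth becomes 2
  Position 6 ')': depth becomes 1
  Position 7 ')': depth becomes 0
  Position 8 '(': depth becomes 1
  Position 9 ')': depth becomes 0
  Position 10 '(': depth becomes 1
  Position 11 ')': depth becomes 0
  Position 12 '(': depth becomes 1
  Position 13 ')': depth becomes 0
  Position 14 '(': depth becomes 1
  Position 15 ')': depth becomes 0
  Position 16 '(': depth becomes 1
  Position 17 ')': depth becomes 0
  Position 18 '(': depth becomes 1
  Position 19 ')': depth becomes 0
  Position 20 '(': depth becomes 1
  Position 21 '(': depth becomes 2
  Position 22 ')': depth becomes 1
  Position 23 ')': depth becomes 0
  Position 24 '(': depth becomes 1
  Position 25 ')': depth becomes 0
Maximum depth reached: 2

2


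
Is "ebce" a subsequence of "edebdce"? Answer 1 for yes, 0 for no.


Check if "ebce" is a subsequence of "edebdce"
Greedy scan:
  Position 0 ('e'): matches sub[0] = 'e'
  Position 1 ('d'): no match needed
  Position 2 ('e'): no match needed
  Position 3 ('b'): matches sub[1] = 'b'
  Position 4 ('d'): no match needed
  Position 5 ('c'): matches sub[2] = 'c'
  Position 6 ('e'): matches sub[3] = 'e'
All 4 characters matched => is a subsequence

1


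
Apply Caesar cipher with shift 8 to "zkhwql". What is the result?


Caesar cipher: shift "zkhwql" by 8
  'z' (pos 25) + 8 = pos 7 = 'h'
  'k' (pos 10) + 8 = pos 18 = 's'
  'h' (pos 7) + 8 = pos 15 = 'p'
  'w' (pos 22) + 8 = pos 4 = 'e'
  'q' (pos 16) + 8 = pos 24 = 'y'
  'l' (pos 11) + 8 = pos 19 = 't'
Result: hspeyt

hspeyt


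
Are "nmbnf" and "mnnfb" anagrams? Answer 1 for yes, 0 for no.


Strings: "nmbnf", "mnnfb"
Sorted first:  bfmnn
Sorted second: bfmnn
Sorted forms match => anagrams

1


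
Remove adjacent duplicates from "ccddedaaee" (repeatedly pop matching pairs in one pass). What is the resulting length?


Input: ccddedaaee
Stack-based adjacent duplicate removal:
  Read 'c': push. Stack: c
  Read 'c': matches stack top 'c' => pop. Stack: (empty)
  Read 'd': push. Stack: d
  Read 'd': matches stack top 'd' => pop. Stack: (empty)
  Read 'e': push. Stack: e
  Read 'd': push. Stack: ed
  Read 'a': push. Stack: eda
  Read 'a': matches stack top 'a' => pop. Stack: ed
  Read 'e': push. Stack: ede
  Read 'e': matches stack top 'e' => pop. Stack: ed
Final stack: "ed" (length 2)

2


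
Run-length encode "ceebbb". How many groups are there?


Input: ceebbb
Scanning for consecutive runs:
  Group 1: 'c' x 1 (positions 0-0)
  Group 2: 'e' x 2 (positions 1-2)
  Group 3: 'b' x 3 (positions 3-5)
Total groups: 3

3


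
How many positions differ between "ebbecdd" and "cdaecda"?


Comparing "ebbecdd" and "cdaecda" position by position:
  Position 0: 'e' vs 'c' => DIFFER
  Position 1: 'b' vs 'd' => DIFFER
  Position 2: 'b' vs 'a' => DIFFER
  Position 3: 'e' vs 'e' => same
  Position 4: 'c' vs 'c' => same
  Position 5: 'd' vs 'd' => same
  Position 6: 'd' vs 'a' => DIFFER
Positions that differ: 4

4


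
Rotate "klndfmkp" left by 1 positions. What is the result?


Input: "klndfmkp", rotate left by 1
First 1 characters: "k"
Remaining characters: "lndfmkp"
Concatenate remaining + first: "lndfmkp" + "k" = "lndfmkpk"

lndfmkpk


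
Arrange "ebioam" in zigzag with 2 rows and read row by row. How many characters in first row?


Zigzag "ebioam" into 2 rows:
Placing characters:
  'e' => row 0
  'b' => row 1
  'i' => row 0
  'o' => row 1
  'a' => row 0
  'm' => row 1
Rows:
  Row 0: "eia"
  Row 1: "bom"
First row length: 3

3


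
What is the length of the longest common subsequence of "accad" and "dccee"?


LCS of "accad" and "dccee"
DP table:
           d    c    c    e    e
      0    0    0    0    0    0
  a   0    0    0    0    0    0
  c   0    0    1    1    1    1
  c   0    0    1    2    2    2
  a   0    0    1    2    2    2
  d   0    1    1    2    2    2
LCS length = dp[5][5] = 2

2


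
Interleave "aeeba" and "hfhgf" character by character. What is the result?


Interleaving "aeeba" and "hfhgf":
  Position 0: 'a' from first, 'h' from second => "ah"
  Position 1: 'e' from first, 'f' from second => "ef"
  Position 2: 'e' from first, 'h' from second => "eh"
  Position 3: 'b' from first, 'g' from second => "bg"
  Position 4: 'a' from first, 'f' from second => "af"
Result: ahefehbgaf

ahefehbgaf


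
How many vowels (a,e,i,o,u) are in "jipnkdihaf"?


Input: jipnkdihaf
Checking each character:
  'j' at position 0: consonant
  'i' at position 1: vowel (running total: 1)
  'p' at position 2: consonant
  'n' at position 3: consonant
  'k' at position 4: consonant
  'd' at position 5: consonant
  'i' at position 6: vowel (running total: 2)
  'h' at position 7: consonant
  'a' at position 8: vowel (running total: 3)
  'f' at position 9: consonant
Total vowels: 3

3


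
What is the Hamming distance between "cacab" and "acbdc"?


Comparing "cacab" and "acbdc" position by position:
  Position 0: 'c' vs 'a' => differ
  Position 1: 'a' vs 'c' => differ
  Position 2: 'c' vs 'b' => differ
  Position 3: 'a' vs 'd' => differ
  Position 4: 'b' vs 'c' => differ
Total differences (Hamming distance): 5

5


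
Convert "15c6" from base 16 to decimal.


Input: "15c6" in base 16
Positional expansion:
  Digit '1' (value 1) x 16^3 = 4096
  Digit '5' (value 5) x 16^2 = 1280
  Digit 'c' (value 12) x 16^1 = 192
  Digit '6' (value 6) x 16^0 = 6
Sum = 5574

5574


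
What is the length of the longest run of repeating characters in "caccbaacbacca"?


Input: "caccbaacbacca"
Scanning for longest run:
  Position 1 ('a'): new char, reset run to 1
  Position 2 ('c'): new char, reset run to 1
  Position 3 ('c'): continues run of 'c', length=2
  Position 4 ('b'): new char, reset run to 1
  Position 5 ('a'): new char, reset run to 1
  Position 6 ('a'): continues run of 'a', length=2
  Position 7 ('c'): new char, reset run to 1
  Position 8 ('b'): new char, reset run to 1
  Position 9 ('a'): new char, reset run to 1
  Position 10 ('c'): new char, reset run to 1
  Position 11 ('c'): continues run of 'c', length=2
  Position 12 ('a'): new char, reset run to 1
Longest run: 'c' with length 2

2


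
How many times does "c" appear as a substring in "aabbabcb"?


Searching for "c" in "aabbabcb"
Scanning each position:
  Position 0: "a" => no
  Position 1: "a" => no
  Position 2: "b" => no
  Position 3: "b" => no
  Position 4: "a" => no
  Position 5: "b" => no
  Position 6: "c" => MATCH
  Position 7: "b" => no
Total occurrences: 1

1


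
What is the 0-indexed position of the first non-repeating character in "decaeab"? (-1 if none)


Input: decaeab
Character frequencies:
  'a': 2
  'b': 1
  'c': 1
  'd': 1
  'e': 2
Scanning left to right for freq == 1:
  Position 0 ('d'): unique! => answer = 0

0


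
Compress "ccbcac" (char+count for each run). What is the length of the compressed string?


Input: ccbcac
Runs:
  'c' x 2 => "c2"
  'b' x 1 => "b1"
  'c' x 1 => "c1"
  'a' x 1 => "a1"
  'c' x 1 => "c1"
Compressed: "c2b1c1a1c1"
Compressed length: 10

10


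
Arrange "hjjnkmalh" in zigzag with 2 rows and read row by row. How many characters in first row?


Zigzag "hjjnkmalh" into 2 rows:
Placing characters:
  'h' => row 0
  'j' => row 1
  'j' => row 0
  'n' => row 1
  'k' => row 0
  'm' => row 1
  'a' => row 0
  'l' => row 1
  'h' => row 0
Rows:
  Row 0: "hjkah"
  Row 1: "jnml"
First row length: 5

5


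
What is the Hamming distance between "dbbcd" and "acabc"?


Comparing "dbbcd" and "acabc" position by position:
  Position 0: 'd' vs 'a' => differ
  Position 1: 'b' vs 'c' => differ
  Position 2: 'b' vs 'a' => differ
  Position 3: 'c' vs 'b' => differ
  Position 4: 'd' vs 'c' => differ
Total differences (Hamming distance): 5

5


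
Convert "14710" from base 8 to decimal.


Input: "14710" in base 8
Positional expansion:
  Digit '1' (value 1) x 8^4 = 4096
  Digit '4' (value 4) x 8^3 = 2048
  Digit '7' (value 7) x 8^2 = 448
  Digit '1' (value 1) x 8^1 = 8
  Digit '0' (value 0) x 8^0 = 0
Sum = 6600

6600


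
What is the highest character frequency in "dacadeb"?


Input: dacadeb
Character counts:
  'a': 2
  'b': 1
  'c': 1
  'd': 2
  'e': 1
Maximum frequency: 2

2


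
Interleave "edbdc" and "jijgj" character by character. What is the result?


Interleaving "edbdc" and "jijgj":
  Position 0: 'e' from first, 'j' from second => "ej"
  Position 1: 'd' from first, 'i' from second => "di"
  Position 2: 'b' from first, 'j' from second => "bj"
  Position 3: 'd' from first, 'g' from second => "dg"
  Position 4: 'c' from first, 'j' from second => "cj"
Result: ejdibjdgcj

ejdibjdgcj


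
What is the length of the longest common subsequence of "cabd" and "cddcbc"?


LCS of "cabd" and "cddcbc"
DP table:
           c    d    d    c    b    c
      0    0    0    0    0    0    0
  c   0    1    1    1    1    1    1
  a   0    1    1    1    1    1    1
  b   0    1    1    1    1    2    2
  d   0    1    2    2    2    2    2
LCS length = dp[4][6] = 2

2


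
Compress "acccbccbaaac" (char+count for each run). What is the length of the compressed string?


Input: acccbccbaaac
Runs:
  'a' x 1 => "a1"
  'c' x 3 => "c3"
  'b' x 1 => "b1"
  'c' x 2 => "c2"
  'b' x 1 => "b1"
  'a' x 3 => "a3"
  'c' x 1 => "c1"
Compressed: "a1c3b1c2b1a3c1"
Compressed length: 14

14


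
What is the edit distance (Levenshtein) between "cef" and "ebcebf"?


Computing edit distance: "cef" -> "ebcebf"
DP table:
           e    b    c    e    b    f
      0    1    2    3    4    5    6
  c   1    1    2    2    3    4    5
  e   2    1    2    3    2    3    4
  f   3    2    2    3    3    3    3
Edit distance = dp[3][6] = 3

3


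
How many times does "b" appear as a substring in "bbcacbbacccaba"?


Searching for "b" in "bbcacbbacccaba"
Scanning each position:
  Position 0: "b" => MATCH
  Position 1: "b" => MATCH
  Position 2: "c" => no
  Position 3: "a" => no
  Position 4: "c" => no
  Position 5: "b" => MATCH
  Position 6: "b" => MATCH
  Position 7: "a" => no
  Position 8: "c" => no
  Position 9: "c" => no
  Position 10: "c" => no
  Position 11: "a" => no
  Position 12: "b" => MATCH
  Position 13: "a" => no
Total occurrences: 5

5


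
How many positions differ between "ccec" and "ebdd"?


Comparing "ccec" and "ebdd" position by position:
  Position 0: 'c' vs 'e' => DIFFER
  Position 1: 'c' vs 'b' => DIFFER
  Position 2: 'e' vs 'd' => DIFFER
  Position 3: 'c' vs 'd' => DIFFER
Positions that differ: 4

4


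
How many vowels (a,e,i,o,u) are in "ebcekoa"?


Input: ebcekoa
Checking each character:
  'e' at position 0: vowel (running total: 1)
  'b' at position 1: consonant
  'c' at position 2: consonant
  'e' at position 3: vowel (running total: 2)
  'k' at position 4: consonant
  'o' at position 5: vowel (running total: 3)
  'a' at position 6: vowel (running total: 4)
Total vowels: 4

4


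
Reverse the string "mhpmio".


Input: mhpmio
Reading characters right to left:
  Position 5: 'o'
  Position 4: 'i'
  Position 3: 'm'
  Position 2: 'p'
  Position 1: 'h'
  Position 0: 'm'
Reversed: oimphm

oimphm


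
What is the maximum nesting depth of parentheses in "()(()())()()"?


Input: "()(()())()()"
Tracking depth:
  Position 0 '(': depth becomes 1
  Position 1 ')': depth becomes 0
  Position 2 '(': depth becomes 1
  Position 3 '(': depth becomes 2
  Position 4 ')': depth becomes 1
  Position 5 '(': depth becomes 2
  Position 6 ')': depth becomes 1
  Position 7 ')': depth becomes 0
  Position 8 '(': depth becomes 1
  Position 9 ')': depth becomes 0
  Position 10 '(': depth becomes 1
  Position 11 ')': depth becomes 0
Maximum depth reached: 2

2


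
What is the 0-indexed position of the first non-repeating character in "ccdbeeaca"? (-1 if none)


Input: ccdbeeaca
Character frequencies:
  'a': 2
  'b': 1
  'c': 3
  'd': 1
  'e': 2
Scanning left to right for freq == 1:
  Position 0 ('c'): freq=3, skip
  Position 1 ('c'): freq=3, skip
  Position 2 ('d'): unique! => answer = 2

2


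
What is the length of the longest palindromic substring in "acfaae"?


Input: "acfaae"
Checking substrings for palindromes:
  [3:5] "aa" (len 2) => palindrome
Longest palindromic substring: "aa" with length 2

2


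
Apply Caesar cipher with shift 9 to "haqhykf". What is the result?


Caesar cipher: shift "haqhykf" by 9
  'h' (pos 7) + 9 = pos 16 = 'q'
  'a' (pos 0) + 9 = pos 9 = 'j'
  'q' (pos 16) + 9 = pos 25 = 'z'
  'h' (pos 7) + 9 = pos 16 = 'q'
  'y' (pos 24) + 9 = pos 7 = 'h'
  'k' (pos 10) + 9 = pos 19 = 't'
  'f' (pos 5) + 9 = pos 14 = 'o'
Result: qjzqhto

qjzqhto


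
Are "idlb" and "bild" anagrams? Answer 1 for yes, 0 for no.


Strings: "idlb", "bild"
Sorted first:  bdil
Sorted second: bdil
Sorted forms match => anagrams

1


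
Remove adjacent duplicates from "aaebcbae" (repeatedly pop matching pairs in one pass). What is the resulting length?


Input: aaebcbae
Stack-based adjacent duplicate removal:
  Read 'a': push. Stack: a
  Read 'a': matches stack top 'a' => pop. Stack: (empty)
  Read 'e': push. Stack: e
  Read 'b': push. Stack: eb
  Read 'c': push. Stack: ebc
  Read 'b': push. Stack: ebcb
  Read 'a': push. Stack: ebcba
  Read 'e': push. Stack: ebcbae
Final stack: "ebcbae" (length 6)

6


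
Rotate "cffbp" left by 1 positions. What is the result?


Input: "cffbp", rotate left by 1
First 1 characters: "c"
Remaining characters: "ffbp"
Concatenate remaining + first: "ffbp" + "c" = "ffbpc"

ffbpc


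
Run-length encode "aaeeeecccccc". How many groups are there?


Input: aaeeeecccccc
Scanning for consecutive runs:
  Group 1: 'a' x 2 (positions 0-1)
  Group 2: 'e' x 4 (positions 2-5)
  Group 3: 'c' x 6 (positions 6-11)
Total groups: 3

3


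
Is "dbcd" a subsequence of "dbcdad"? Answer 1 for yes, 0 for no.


Check if "dbcd" is a subsequence of "dbcdad"
Greedy scan:
  Position 0 ('d'): matches sub[0] = 'd'
  Position 1 ('b'): matches sub[1] = 'b'
  Position 2 ('c'): matches sub[2] = 'c'
  Position 3 ('d'): matches sub[3] = 'd'
  Position 4 ('a'): no match needed
  Position 5 ('d'): no match needed
All 4 characters matched => is a subsequence

1


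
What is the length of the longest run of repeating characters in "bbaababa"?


Input: "bbaababa"
Scanning for longest run:
  Position 1 ('b'): continues run of 'b', length=2
  Position 2 ('a'): new char, reset run to 1
  Position 3 ('a'): continues run of 'a', length=2
  Position 4 ('b'): new char, reset run to 1
  Position 5 ('a'): new char, reset run to 1
  Position 6 ('b'): new char, reset run to 1
  Position 7 ('a'): new char, reset run to 1
Longest run: 'b' with length 2

2


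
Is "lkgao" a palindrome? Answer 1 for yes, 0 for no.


Input: lkgao
Reversed: oagkl
  Compare pos 0 ('l') with pos 4 ('o'): MISMATCH
  Compare pos 1 ('k') with pos 3 ('a'): MISMATCH
Result: not a palindrome

0


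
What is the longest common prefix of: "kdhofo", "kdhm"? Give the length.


Words: kdhofo, kdhm
  Position 0: all 'k' => match
  Position 1: all 'd' => match
  Position 2: all 'h' => match
  Position 3: ('o', 'm') => mismatch, stop
LCP = "kdh" (length 3)

3


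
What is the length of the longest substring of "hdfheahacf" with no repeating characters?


Input: "hdfheahacf"
Sliding window (track last position of each char):
  Position 0 ('h'): window [0,0] length 1 -- new best
  Position 1 ('d'): window [0,1] length 2 -- new best
  Position 2 ('f'): window [0,2] length 3 -- new best
  Position 3 ('h'): repeat (last at 0), move window start to 1
  Position 3 ('h'): window [1,3] length 3
  Position 4 ('e'): window [1,4] length 4 -- new best
  Position 5 ('a'): window [1,5] length 5 -- new best
  Position 6 ('h'): repeat (last at 3), move window start to 4
  Position 6 ('h'): window [4,6] length 3
  Position 7 ('a'): repeat (last at 5), move window start to 6
  Position 7 ('a'): window [6,7] length 2
  Position 8 ('c'): window [6,8] length 3
  Position 9 ('f'): window [6,9] length 4
Longest substring with no repeats: "dfhea" with length 5

5


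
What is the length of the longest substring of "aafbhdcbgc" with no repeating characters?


Input: "aafbhdcbgc"
Sliding window (track last position of each char):
  Position 0 ('a'): window [0,0] length 1 -- new best
  Position 1 ('a'): repeat (last at 0), move window start to 1
  Position 1 ('a'): window [1,1] length 1
  Position 2 ('f'): window [1,2] length 2 -- new best
  Position 3 ('b'): window [1,3] length 3 -- new best
  Position 4 ('h'): window [1,4] length 4 -- new best
  Position 5 ('d'): window [1,5] length 5 -- new best
  Position 6 ('c'): window [1,6] length 6 -- new best
  Position 7 ('b'): repeat (last at 3), move window start to 4
  Position 7 ('b'): window [4,7] length 4
  Position 8 ('g'): window [4,8] length 5
  Position 9 ('c'): repeat (last at 6), move window start to 7
  Position 9 ('c'): window [7,9] length 3
Longest substring with no repeats: "afbhdc" with length 6

6


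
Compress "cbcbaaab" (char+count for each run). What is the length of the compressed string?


Input: cbcbaaab
Runs:
  'c' x 1 => "c1"
  'b' x 1 => "b1"
  'c' x 1 => "c1"
  'b' x 1 => "b1"
  'a' x 3 => "a3"
  'b' x 1 => "b1"
Compressed: "c1b1c1b1a3b1"
Compressed length: 12

12


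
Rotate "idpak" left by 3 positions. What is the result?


Input: "idpak", rotate left by 3
First 3 characters: "idp"
Remaining characters: "ak"
Concatenate remaining + first: "ak" + "idp" = "akidp"

akidp


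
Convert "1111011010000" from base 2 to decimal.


Input: "1111011010000" in base 2
Positional expansion:
  Digit '1' (value 1) x 2^12 = 4096
  Digit '1' (value 1) x 2^11 = 2048
  Digit '1' (value 1) x 2^10 = 1024
  Digit '1' (value 1) x 2^9 = 512
  Digit '0' (value 0) x 2^8 = 0
  Digit '1' (value 1) x 2^7 = 128
  Digit '1' (value 1) x 2^6 = 64
  Digit '0' (value 0) x 2^5 = 0
  Digit '1' (value 1) x 2^4 = 16
  Digit '0' (value 0) x 2^3 = 0
  Digit '0' (value 0) x 2^2 = 0
  Digit '0' (value 0) x 2^1 = 0
  Digit '0' (value 0) x 2^0 = 0
Sum = 7888

7888


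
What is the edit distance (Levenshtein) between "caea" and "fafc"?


Computing edit distance: "caea" -> "fafc"
DP table:
           f    a    f    c
      0    1    2    3    4
  c   1    1    2    3    3
  a   2    2    1    2    3
  e   3    3    2    2    3
  a   4    4    3    3    3
Edit distance = dp[4][4] = 3

3


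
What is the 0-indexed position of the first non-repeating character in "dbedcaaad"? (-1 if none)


Input: dbedcaaad
Character frequencies:
  'a': 3
  'b': 1
  'c': 1
  'd': 3
  'e': 1
Scanning left to right for freq == 1:
  Position 0 ('d'): freq=3, skip
  Position 1 ('b'): unique! => answer = 1

1


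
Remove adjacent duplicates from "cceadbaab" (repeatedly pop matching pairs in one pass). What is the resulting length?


Input: cceadbaab
Stack-based adjacent duplicate removal:
  Read 'c': push. Stack: c
  Read 'c': matches stack top 'c' => pop. Stack: (empty)
  Read 'e': push. Stack: e
  Read 'a': push. Stack: ea
  Read 'd': push. Stack: ead
  Read 'b': push. Stack: eadb
  Read 'a': push. Stack: eadba
  Read 'a': matches stack top 'a' => pop. Stack: eadb
  Read 'b': matches stack top 'b' => pop. Stack: ead
Final stack: "ead" (length 3)

3


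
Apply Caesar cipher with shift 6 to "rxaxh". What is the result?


Caesar cipher: shift "rxaxh" by 6
  'r' (pos 17) + 6 = pos 23 = 'x'
  'x' (pos 23) + 6 = pos 3 = 'd'
  'a' (pos 0) + 6 = pos 6 = 'g'
  'x' (pos 23) + 6 = pos 3 = 'd'
  'h' (pos 7) + 6 = pos 13 = 'n'
Result: xdgdn

xdgdn


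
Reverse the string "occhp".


Input: occhp
Reading characters right to left:
  Position 4: 'p'
  Position 3: 'h'
  Position 2: 'c'
  Position 1: 'c'
  Position 0: 'o'
Reversed: phcco

phcco


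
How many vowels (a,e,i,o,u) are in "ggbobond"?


Input: ggbobond
Checking each character:
  'g' at position 0: consonant
  'g' at position 1: consonant
  'b' at position 2: consonant
  'o' at position 3: vowel (running total: 1)
  'b' at position 4: consonant
  'o' at position 5: vowel (running total: 2)
  'n' at position 6: consonant
  'd' at position 7: consonant
Total vowels: 2

2


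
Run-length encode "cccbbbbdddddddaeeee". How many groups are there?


Input: cccbbbbdddddddaeeee
Scanning for consecutive runs:
  Group 1: 'c' x 3 (positions 0-2)
  Group 2: 'b' x 4 (positions 3-6)
  Group 3: 'd' x 7 (positions 7-13)
  Group 4: 'a' x 1 (positions 14-14)
  Group 5: 'e' x 4 (positions 15-18)
Total groups: 5

5


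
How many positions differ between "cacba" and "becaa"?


Comparing "cacba" and "becaa" position by position:
  Position 0: 'c' vs 'b' => DIFFER
  Position 1: 'a' vs 'e' => DIFFER
  Position 2: 'c' vs 'c' => same
  Position 3: 'b' vs 'a' => DIFFER
  Position 4: 'a' vs 'a' => same
Positions that differ: 3

3


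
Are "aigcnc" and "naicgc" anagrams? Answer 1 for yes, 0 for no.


Strings: "aigcnc", "naicgc"
Sorted first:  accgin
Sorted second: accgin
Sorted forms match => anagrams

1


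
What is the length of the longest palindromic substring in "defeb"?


Input: "defeb"
Checking substrings for palindromes:
  [1:4] "efe" (len 3) => palindrome
Longest palindromic substring: "efe" with length 3

3


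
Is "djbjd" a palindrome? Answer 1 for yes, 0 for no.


Input: djbjd
Reversed: djbjd
  Compare pos 0 ('d') with pos 4 ('d'): match
  Compare pos 1 ('j') with pos 3 ('j'): match
Result: palindrome

1


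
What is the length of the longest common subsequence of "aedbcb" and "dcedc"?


LCS of "aedbcb" and "dcedc"
DP table:
           d    c    e    d    c
      0    0    0    0    0    0
  a   0    0    0    0    0    0
  e   0    0    0    1    1    1
  d   0    1    1    1    2    2
  b   0    1    1    1    2    2
  c   0    1    2    2    2    3
  b   0    1    2    2    2    3
LCS length = dp[6][5] = 3

3


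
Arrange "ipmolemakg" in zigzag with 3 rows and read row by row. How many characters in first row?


Zigzag "ipmolemakg" into 3 rows:
Placing characters:
  'i' => row 0
  'p' => row 1
  'm' => row 2
  'o' => row 1
  'l' => row 0
  'e' => row 1
  'm' => row 2
  'a' => row 1
  'k' => row 0
  'g' => row 1
Rows:
  Row 0: "ilk"
  Row 1: "poeag"
  Row 2: "mm"
First row length: 3

3


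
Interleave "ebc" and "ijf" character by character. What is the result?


Interleaving "ebc" and "ijf":
  Position 0: 'e' from first, 'i' from second => "ei"
  Position 1: 'b' from first, 'j' from second => "bj"
  Position 2: 'c' from first, 'f' from second => "cf"
Result: eibjcf

eibjcf


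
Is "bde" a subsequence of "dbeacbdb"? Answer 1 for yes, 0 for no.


Check if "bde" is a subsequence of "dbeacbdb"
Greedy scan:
  Position 0 ('d'): no match needed
  Position 1 ('b'): matches sub[0] = 'b'
  Position 2 ('e'): no match needed
  Position 3 ('a'): no match needed
  Position 4 ('c'): no match needed
  Position 5 ('b'): no match needed
  Position 6 ('d'): matches sub[1] = 'd'
  Position 7 ('b'): no match needed
Only matched 2/3 characters => not a subsequence

0


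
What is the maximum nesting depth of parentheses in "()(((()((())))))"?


Input: "()(((()((())))))"
Tracking depth:
  Position 0 '(': depth becomes 1
  Position 1 ')': depth becomes 0
  Position 2 '(': depth becomes 1
  Position 3 '(': depth becomes 2
  Position 4 '(': depth becomes 3
  Position 5 '(': depth becomes 4
  Position 6 ')': depth becomes 3
  Position 7 '(': depth becomes 4
  Position 8 '(': depth becomes 5
  Position 9 '(': depth becomes 6
  Position 10 ')': depth becomes 5
  Position 11 ')': depth becomes 4
  Position 12 ')': depth becomes 3
  Position 13 ')': depth becomes 2
  Position 14 ')': depth becomes 1
  Position 15 ')': depth becomes 0
Maximum depth reached: 6

6


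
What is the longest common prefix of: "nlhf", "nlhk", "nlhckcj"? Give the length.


Words: nlhf, nlhk, nlhckcj
  Position 0: all 'n' => match
  Position 1: all 'l' => match
  Position 2: all 'h' => match
  Position 3: ('f', 'k', 'c') => mismatch, stop
LCP = "nlh" (length 3)

3


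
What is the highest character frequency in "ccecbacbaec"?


Input: ccecbacbaec
Character counts:
  'a': 2
  'b': 2
  'c': 5
  'e': 2
Maximum frequency: 5

5


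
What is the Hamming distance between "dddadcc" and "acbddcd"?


Comparing "dddadcc" and "acbddcd" position by position:
  Position 0: 'd' vs 'a' => differ
  Position 1: 'd' vs 'c' => differ
  Position 2: 'd' vs 'b' => differ
  Position 3: 'a' vs 'd' => differ
  Position 4: 'd' vs 'd' => same
  Position 5: 'c' vs 'c' => same
  Position 6: 'c' vs 'd' => differ
Total differences (Hamming distance): 5

5


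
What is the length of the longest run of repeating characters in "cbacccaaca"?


Input: "cbacccaaca"
Scanning for longest run:
  Position 1 ('b'): new char, reset run to 1
  Position 2 ('a'): new char, reset run to 1
  Position 3 ('c'): new char, reset run to 1
  Position 4 ('c'): continues run of 'c', length=2
  Position 5 ('c'): continues run of 'c', length=3
  Position 6 ('a'): new char, reset run to 1
  Position 7 ('a'): continues run of 'a', length=2
  Position 8 ('c'): new char, reset run to 1
  Position 9 ('a'): new char, reset run to 1
Longest run: 'c' with length 3

3


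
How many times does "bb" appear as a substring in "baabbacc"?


Searching for "bb" in "baabbacc"
Scanning each position:
  Position 0: "ba" => no
  Position 1: "aa" => no
  Position 2: "ab" => no
  Position 3: "bb" => MATCH
  Position 4: "ba" => no
  Position 5: "ac" => no
  Position 6: "cc" => no
Total occurrences: 1

1


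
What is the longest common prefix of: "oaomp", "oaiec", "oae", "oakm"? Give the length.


Words: oaomp, oaiec, oae, oakm
  Position 0: all 'o' => match
  Position 1: all 'a' => match
  Position 2: ('o', 'i', 'e', 'k') => mismatch, stop
LCP = "oa" (length 2)

2


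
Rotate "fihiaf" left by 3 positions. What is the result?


Input: "fihiaf", rotate left by 3
First 3 characters: "fih"
Remaining characters: "iaf"
Concatenate remaining + first: "iaf" + "fih" = "iaffih"

iaffih


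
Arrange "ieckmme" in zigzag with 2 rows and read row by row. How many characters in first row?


Zigzag "ieckmme" into 2 rows:
Placing characters:
  'i' => row 0
  'e' => row 1
  'c' => row 0
  'k' => row 1
  'm' => row 0
  'm' => row 1
  'e' => row 0
Rows:
  Row 0: "icme"
  Row 1: "ekm"
First row length: 4

4


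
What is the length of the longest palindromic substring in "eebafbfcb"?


Input: "eebafbfcb"
Checking substrings for palindromes:
  [4:7] "fbf" (len 3) => palindrome
  [0:2] "ee" (len 2) => palindrome
Longest palindromic substring: "fbf" with length 3

3


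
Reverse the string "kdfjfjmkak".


Input: kdfjfjmkak
Reading characters right to left:
  Position 9: 'k'
  Position 8: 'a'
  Position 7: 'k'
  Position 6: 'm'
  Position 5: 'j'
  Position 4: 'f'
  Position 3: 'j'
  Position 2: 'f'
  Position 1: 'd'
  Position 0: 'k'
Reversed: kakmjfjfdk

kakmjfjfdk


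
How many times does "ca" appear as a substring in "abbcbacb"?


Searching for "ca" in "abbcbacb"
Scanning each position:
  Position 0: "ab" => no
  Position 1: "bb" => no
  Position 2: "bc" => no
  Position 3: "cb" => no
  Position 4: "ba" => no
  Position 5: "ac" => no
  Position 6: "cb" => no
Total occurrences: 0

0


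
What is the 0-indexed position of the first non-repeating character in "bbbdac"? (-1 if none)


Input: bbbdac
Character frequencies:
  'a': 1
  'b': 3
  'c': 1
  'd': 1
Scanning left to right for freq == 1:
  Position 0 ('b'): freq=3, skip
  Position 1 ('b'): freq=3, skip
  Position 2 ('b'): freq=3, skip
  Position 3 ('d'): unique! => answer = 3

3


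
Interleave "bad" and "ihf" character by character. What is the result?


Interleaving "bad" and "ihf":
  Position 0: 'b' from first, 'i' from second => "bi"
  Position 1: 'a' from first, 'h' from second => "ah"
  Position 2: 'd' from first, 'f' from second => "df"
Result: biahdf

biahdf


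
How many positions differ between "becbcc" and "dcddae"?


Comparing "becbcc" and "dcddae" position by position:
  Position 0: 'b' vs 'd' => DIFFER
  Position 1: 'e' vs 'c' => DIFFER
  Position 2: 'c' vs 'd' => DIFFER
  Position 3: 'b' vs 'd' => DIFFER
  Position 4: 'c' vs 'a' => DIFFER
  Position 5: 'c' vs 'e' => DIFFER
Positions that differ: 6

6


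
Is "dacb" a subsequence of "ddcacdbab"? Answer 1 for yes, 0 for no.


Check if "dacb" is a subsequence of "ddcacdbab"
Greedy scan:
  Position 0 ('d'): matches sub[0] = 'd'
  Position 1 ('d'): no match needed
  Position 2 ('c'): no match needed
  Position 3 ('a'): matches sub[1] = 'a'
  Position 4 ('c'): matches sub[2] = 'c'
  Position 5 ('d'): no match needed
  Position 6 ('b'): matches sub[3] = 'b'
  Position 7 ('a'): no match needed
  Position 8 ('b'): no match needed
All 4 characters matched => is a subsequence

1


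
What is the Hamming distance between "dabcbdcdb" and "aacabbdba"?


Comparing "dabcbdcdb" and "aacabbdba" position by position:
  Position 0: 'd' vs 'a' => differ
  Position 1: 'a' vs 'a' => same
  Position 2: 'b' vs 'c' => differ
  Position 3: 'c' vs 'a' => differ
  Position 4: 'b' vs 'b' => same
  Position 5: 'd' vs 'b' => differ
  Position 6: 'c' vs 'd' => differ
  Position 7: 'd' vs 'b' => differ
  Position 8: 'b' vs 'a' => differ
Total differences (Hamming distance): 7

7


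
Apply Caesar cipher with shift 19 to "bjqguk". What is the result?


Caesar cipher: shift "bjqguk" by 19
  'b' (pos 1) + 19 = pos 20 = 'u'
  'j' (pos 9) + 19 = pos 2 = 'c'
  'q' (pos 16) + 19 = pos 9 = 'j'
  'g' (pos 6) + 19 = pos 25 = 'z'
  'u' (pos 20) + 19 = pos 13 = 'n'
  'k' (pos 10) + 19 = pos 3 = 'd'
Result: ucjznd

ucjznd


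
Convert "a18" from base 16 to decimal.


Input: "a18" in base 16
Positional expansion:
  Digit 'a' (value 10) x 16^2 = 2560
  Digit '1' (value 1) x 16^1 = 16
  Digit '8' (value 8) x 16^0 = 8
Sum = 2584

2584


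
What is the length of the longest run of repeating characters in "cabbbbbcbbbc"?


Input: "cabbbbbcbbbc"
Scanning for longest run:
  Position 1 ('a'): new char, reset run to 1
  Position 2 ('b'): new char, reset run to 1
  Position 3 ('b'): continues run of 'b', length=2
  Position 4 ('b'): continues run of 'b', length=3
  Position 5 ('b'): continues run of 'b', length=4
  Position 6 ('b'): continues run of 'b', length=5
  Position 7 ('c'): new char, reset run to 1
  Position 8 ('b'): new char, reset run to 1
  Position 9 ('b'): continues run of 'b', length=2
  Position 10 ('b'): continues run of 'b', length=3
  Position 11 ('c'): new char, reset run to 1
Longest run: 'b' with length 5

5


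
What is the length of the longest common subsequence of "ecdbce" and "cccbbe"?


LCS of "ecdbce" and "cccbbe"
DP table:
           c    c    c    b    b    e
      0    0    0    0    0    0    0
  e   0    0    0    0    0    0    1
  c   0    1    1    1    1    1    1
  d   0    1    1    1    1    1    1
  b   0    1    1    1    2    2    2
  c   0    1    2    2    2    2    2
  e   0    1    2    2    2    2    3
LCS length = dp[6][6] = 3

3


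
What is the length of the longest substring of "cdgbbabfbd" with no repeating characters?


Input: "cdgbbabfbd"
Sliding window (track last position of each char):
  Position 0 ('c'): window [0,0] length 1 -- new best
  Position 1 ('d'): window [0,1] length 2 -- new best
  Position 2 ('g'): window [0,2] length 3 -- new best
  Position 3 ('b'): window [0,3] length 4 -- new best
  Position 4 ('b'): repeat (last at 3), move window start to 4
  Position 4 ('b'): window [4,4] length 1
  Position 5 ('a'): window [4,5] length 2
  Position 6 ('b'): repeat (last at 4), move window start to 5
  Position 6 ('b'): window [5,6] length 2
  Position 7 ('f'): window [5,7] length 3
  Position 8 ('b'): repeat (last at 6), move window start to 7
  Position 8 ('b'): window [7,8] length 2
  Position 9 ('d'): window [7,9] length 3
Longest substring with no repeats: "cdgb" with length 4

4


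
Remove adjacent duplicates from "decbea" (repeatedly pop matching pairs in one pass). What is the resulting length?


Input: decbea
Stack-based adjacent duplicate removal:
  Read 'd': push. Stack: d
  Read 'e': push. Stack: de
  Read 'c': push. Stack: dec
  Read 'b': push. Stack: decb
  Read 'e': push. Stack: decbe
  Read 'a': push. Stack: decbea
Final stack: "decbea" (length 6)

6


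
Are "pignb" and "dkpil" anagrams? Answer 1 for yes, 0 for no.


Strings: "pignb", "dkpil"
Sorted first:  bginp
Sorted second: diklp
Differ at position 0: 'b' vs 'd' => not anagrams

0


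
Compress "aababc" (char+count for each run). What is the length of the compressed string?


Input: aababc
Runs:
  'a' x 2 => "a2"
  'b' x 1 => "b1"
  'a' x 1 => "a1"
  'b' x 1 => "b1"
  'c' x 1 => "c1"
Compressed: "a2b1a1b1c1"
Compressed length: 10

10


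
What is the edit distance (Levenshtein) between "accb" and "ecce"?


Computing edit distance: "accb" -> "ecce"
DP table:
           e    c    c    e
      0    1    2    3    4
  a   1    1    2    3    4
  c   2    2    1    2    3
  c   3    3    2    1    2
  b   4    4    3    2    2
Edit distance = dp[4][4] = 2

2


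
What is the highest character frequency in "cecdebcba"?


Input: cecdebcba
Character counts:
  'a': 1
  'b': 2
  'c': 3
  'd': 1
  'e': 2
Maximum frequency: 3

3


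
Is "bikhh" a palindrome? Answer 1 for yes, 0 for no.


Input: bikhh
Reversed: hhkib
  Compare pos 0 ('b') with pos 4 ('h'): MISMATCH
  Compare pos 1 ('i') with pos 3 ('h'): MISMATCH
Result: not a palindrome

0


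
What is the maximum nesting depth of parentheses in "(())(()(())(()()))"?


Input: "(())(()(())(()()))"
Tracking depth:
  Position 0 '(': depth becomes 1
  Position 1 '(': depth becomes 2
  Position 2 ')': depth becomes 1
  Position 3 ')': depth becomes 0
  Position 4 '(': depth becomes 1
  Position 5 '(': depth becomes 2
  Position 6 ')': depth becomes 1
  Position 7 '(': depth becomes 2
  Position 8 '(': depth becomes 3
  Position 9 ')': depth becomes 2
  Position 10 ')': depth becomes 1
  Position 11 '(': depth becomes 2
  Position 12 '(': depth becomes 3
  Position 13 ')': depth becomes 2
  Position 14 '(': depth becomes 3
  Position 15 ')': depth becomes 2
  Position 16 ')': depth becomes 1
  Position 17 ')': depth becomes 0
Maximum depth reached: 3

3


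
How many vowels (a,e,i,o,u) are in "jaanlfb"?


Input: jaanlfb
Checking each character:
  'j' at position 0: consonant
  'a' at position 1: vowel (running total: 1)
  'a' at position 2: vowel (running total: 2)
  'n' at position 3: consonant
  'l' at position 4: consonant
  'f' at position 5: consonant
  'b' at position 6: consonant
Total vowels: 2

2


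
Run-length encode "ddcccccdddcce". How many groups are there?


Input: ddcccccdddcce
Scanning for consecutive runs:
  Group 1: 'd' x 2 (positions 0-1)
  Group 2: 'c' x 5 (positions 2-6)
  Group 3: 'd' x 3 (positions 7-9)
  Group 4: 'c' x 2 (positions 10-11)
  Group 5: 'e' x 1 (positions 12-12)
Total groups: 5

5


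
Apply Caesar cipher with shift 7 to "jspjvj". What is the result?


Caesar cipher: shift "jspjvj" by 7
  'j' (pos 9) + 7 = pos 16 = 'q'
  's' (pos 18) + 7 = pos 25 = 'z'
  'p' (pos 15) + 7 = pos 22 = 'w'
  'j' (pos 9) + 7 = pos 16 = 'q'
  'v' (pos 21) + 7 = pos 2 = 'c'
  'j' (pos 9) + 7 = pos 16 = 'q'
Result: qzwqcq

qzwqcq


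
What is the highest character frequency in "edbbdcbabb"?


Input: edbbdcbabb
Character counts:
  'a': 1
  'b': 5
  'c': 1
  'd': 2
  'e': 1
Maximum frequency: 5

5


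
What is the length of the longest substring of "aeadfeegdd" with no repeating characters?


Input: "aeadfeegdd"
Sliding window (track last position of each char):
  Position 0 ('a'): window [0,0] length 1 -- new best
  Position 1 ('e'): window [0,1] length 2 -- new best
  Position 2 ('a'): repeat (last at 0), move window start to 1
  Position 2 ('a'): window [1,2] length 2
  Position 3 ('d'): window [1,3] length 3 -- new best
  Position 4 ('f'): window [1,4] length 4 -- new best
  Position 5 ('e'): repeat (last at 1), move window start to 2
  Position 5 ('e'): window [2,5] length 4
  Position 6 ('e'): repeat (last at 5), move window start to 6
  Position 6 ('e'): window [6,6] length 1
  Position 7 ('g'): window [6,7] length 2
  Position 8 ('d'): window [6,8] length 3
  Position 9 ('d'): repeat (last at 8), move window start to 9
  Position 9 ('d'): window [9,9] length 1
Longest substring with no repeats: "eadf" with length 4

4


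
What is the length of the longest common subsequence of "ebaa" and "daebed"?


LCS of "ebaa" and "daebed"
DP table:
           d    a    e    b    e    d
      0    0    0    0    0    0    0
  e   0    0    0    1    1    1    1
  b   0    0    0    1    2    2    2
  a   0    0    1    1    2    2    2
  a   0    0    1    1    2    2    2
LCS length = dp[4][6] = 2

2


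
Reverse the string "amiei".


Input: amiei
Reading characters right to left:
  Position 4: 'i'
  Position 3: 'e'
  Position 2: 'i'
  Position 1: 'm'
  Position 0: 'a'
Reversed: ieima

ieima
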